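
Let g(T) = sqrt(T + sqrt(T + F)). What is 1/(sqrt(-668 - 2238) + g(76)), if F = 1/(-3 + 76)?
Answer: 73/(sqrt(73)*sqrt(5548 + sqrt(405077)) + 73*I*sqrt(2906)) ≈ 0.0030776 - 0.018025*I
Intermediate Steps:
F = 1/73 ≈ 0.013699
g(T) = sqrt(T + sqrt(1/73 + T)) (g(T) = sqrt(T + sqrt(T + 1/73)) = sqrt(T + sqrt(1/73 + T)))
1/(sqrt(-668 - 2238) + g(76)) = 1/(sqrt(-668 - 2238) + sqrt(76 + sqrt(1/73 + 76))) = 1/(sqrt(-2906) + sqrt(76 + sqrt(5549/73))) = 1/(I*sqrt(2906) + sqrt(76 + sqrt(405077)/73)) = 1/(sqrt(76 + sqrt(405077)/73) + I*sqrt(2906))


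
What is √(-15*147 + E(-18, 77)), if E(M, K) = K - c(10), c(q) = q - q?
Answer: 4*I*√133 ≈ 46.13*I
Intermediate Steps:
c(q) = 0
E(M, K) = K (E(M, K) = K - 1*0 = K + 0 = K)
√(-15*147 + E(-18, 77)) = √(-15*147 + 77) = √(-2205 + 77) = √(-2128) = 4*I*√133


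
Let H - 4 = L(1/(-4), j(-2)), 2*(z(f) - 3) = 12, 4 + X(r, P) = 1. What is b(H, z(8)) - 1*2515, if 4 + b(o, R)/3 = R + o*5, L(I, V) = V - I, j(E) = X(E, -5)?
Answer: -9925/4 ≈ -2481.3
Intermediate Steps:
X(r, P) = -3 (X(r, P) = -4 + 1 = -3)
j(E) = -3
z(f) = 9 (z(f) = 3 + (½)*12 = 3 + 6 = 9)
H = 5/4 (H = 4 + (-3 - 1/(-4)) = 4 + (-3 - 1*(-¼)) = 4 + (-3 + ¼) = 4 - 11/4 = 5/4 ≈ 1.2500)
b(o, R) = -12 + 3*R + 15*o (b(o, R) = -12 + 3*(R + o*5) = -12 + 3*(R + 5*o) = -12 + (3*R + 15*o) = -12 + 3*R + 15*o)
b(H, z(8)) - 1*2515 = (-12 + 3*9 + 15*(5/4)) - 1*2515 = (-12 + 27 + 75/4) - 2515 = 135/4 - 2515 = -9925/4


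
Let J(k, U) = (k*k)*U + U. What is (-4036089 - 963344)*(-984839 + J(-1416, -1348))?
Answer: 13517475319450275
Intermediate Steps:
J(k, U) = U + U*k² (J(k, U) = k²*U + U = U*k² + U = U + U*k²)
(-4036089 - 963344)*(-984839 + J(-1416, -1348)) = (-4036089 - 963344)*(-984839 - 1348*(1 + (-1416)²)) = -4999433*(-984839 - 1348*(1 + 2005056)) = -4999433*(-984839 - 1348*2005057) = -4999433*(-984839 - 2702816836) = -4999433*(-2703801675) = 13517475319450275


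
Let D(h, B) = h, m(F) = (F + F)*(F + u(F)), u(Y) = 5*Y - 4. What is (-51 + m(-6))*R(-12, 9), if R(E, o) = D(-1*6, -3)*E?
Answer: 30888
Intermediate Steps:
u(Y) = -4 + 5*Y
m(F) = 2*F*(-4 + 6*F) (m(F) = (F + F)*(F + (-4 + 5*F)) = (2*F)*(-4 + 6*F) = 2*F*(-4 + 6*F))
R(E, o) = -6*E (R(E, o) = (-1*6)*E = -6*E)
(-51 + m(-6))*R(-12, 9) = (-51 + 4*(-6)*(-2 + 3*(-6)))*(-6*(-12)) = (-51 + 4*(-6)*(-2 - 18))*72 = (-51 + 4*(-6)*(-20))*72 = (-51 + 480)*72 = 429*72 = 30888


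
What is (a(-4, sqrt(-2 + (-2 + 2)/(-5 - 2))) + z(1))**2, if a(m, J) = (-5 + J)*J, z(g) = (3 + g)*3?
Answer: 50 - 100*I*sqrt(2) ≈ 50.0 - 141.42*I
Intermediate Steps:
z(g) = 9 + 3*g
a(m, J) = J*(-5 + J)
(a(-4, sqrt(-2 + (-2 + 2)/(-5 - 2))) + z(1))**2 = (sqrt(-2 + (-2 + 2)/(-5 - 2))*(-5 + sqrt(-2 + (-2 + 2)/(-5 - 2))) + (9 + 3*1))**2 = (sqrt(-2 + 0/(-7))*(-5 + sqrt(-2 + 0/(-7))) + (9 + 3))**2 = (sqrt(-2 + 0*(-1/7))*(-5 + sqrt(-2 + 0*(-1/7))) + 12)**2 = (sqrt(-2 + 0)*(-5 + sqrt(-2 + 0)) + 12)**2 = (sqrt(-2)*(-5 + sqrt(-2)) + 12)**2 = ((I*sqrt(2))*(-5 + I*sqrt(2)) + 12)**2 = (I*sqrt(2)*(-5 + I*sqrt(2)) + 12)**2 = (12 + I*sqrt(2)*(-5 + I*sqrt(2)))**2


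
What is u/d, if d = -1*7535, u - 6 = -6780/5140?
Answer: -1203/1936495 ≈ -0.00062123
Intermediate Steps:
u = 1203/257 (u = 6 - 6780/5140 = 6 - 6780*1/5140 = 6 - 339/257 = 1203/257 ≈ 4.6809)
d = -7535
u/d = (1203/257)/(-7535) = (1203/257)*(-1/7535) = -1203/1936495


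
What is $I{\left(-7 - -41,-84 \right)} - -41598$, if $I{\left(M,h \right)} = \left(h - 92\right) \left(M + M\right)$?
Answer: $29630$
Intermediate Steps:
$I{\left(M,h \right)} = 2 M \left(-92 + h\right)$ ($I{\left(M,h \right)} = \left(-92 + h\right) 2 M = 2 M \left(-92 + h\right)$)
$I{\left(-7 - -41,-84 \right)} - -41598 = 2 \left(-7 - -41\right) \left(-92 - 84\right) - -41598 = 2 \left(-7 + 41\right) \left(-176\right) + 41598 = 2 \cdot 34 \left(-176\right) + 41598 = -11968 + 41598 = 29630$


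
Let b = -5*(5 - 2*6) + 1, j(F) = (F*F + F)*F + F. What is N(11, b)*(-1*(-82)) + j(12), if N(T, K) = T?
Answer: 2786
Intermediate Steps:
j(F) = F + F*(F + F²) (j(F) = (F² + F)*F + F = (F + F²)*F + F = F*(F + F²) + F = F + F*(F + F²))
b = 36 (b = -5*(5 - 12) + 1 = -5*(-7) + 1 = 35 + 1 = 36)
N(11, b)*(-1*(-82)) + j(12) = 11*(-1*(-82)) + 12*(1 + 12 + 12²) = 11*82 + 12*(1 + 12 + 144) = 902 + 12*157 = 902 + 1884 = 2786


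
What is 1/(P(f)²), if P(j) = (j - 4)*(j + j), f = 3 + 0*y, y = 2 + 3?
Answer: 1/36 ≈ 0.027778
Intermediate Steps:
y = 5
f = 3 (f = 3 + 0*5 = 3 + 0 = 3)
P(j) = 2*j*(-4 + j) (P(j) = (-4 + j)*(2*j) = 2*j*(-4 + j))
1/(P(f)²) = 1/((2*3*(-4 + 3))²) = 1/((2*3*(-1))²) = 1/((-6)²) = 1/36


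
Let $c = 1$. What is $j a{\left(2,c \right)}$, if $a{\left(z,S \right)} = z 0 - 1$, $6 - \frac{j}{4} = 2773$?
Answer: $11068$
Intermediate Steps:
$j = -11068$ ($j = 24 - 11092 = -11068$)
$a{\left(z,S \right)} = -1$ ($a{\left(z,S \right)} = 0 - 1 = -1$)
$j a{\left(2,c \right)} = \left(-11068\right) \left(-1\right) = 11068$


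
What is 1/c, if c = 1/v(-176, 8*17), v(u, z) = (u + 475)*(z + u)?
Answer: -11960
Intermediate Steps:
v(u, z) = (475 + u)*(u + z)
c = -1/11960 (c = 1/((-176)**2 + 475*(-176) + 475*(8*17) - 1408*17) = 1/(30976 - 83600 + 475*136 - 176*136) = 1/(30976 - 83600 + 64600 - 23936) = 1/(-11960) = -1/11960 ≈ -8.3612e-5)
1/c = 1/(-1/11960) = -11960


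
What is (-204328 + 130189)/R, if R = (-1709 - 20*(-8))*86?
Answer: 74139/133214 ≈ 0.55654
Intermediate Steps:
R = -133214 (R = (-1709 - 1*(-160))*86 = (-1709 + 160)*86 = -1549*86 = -133214)
(-204328 + 130189)/R = (-204328 + 130189)/(-133214) = -74139*(-1/133214) = 74139/133214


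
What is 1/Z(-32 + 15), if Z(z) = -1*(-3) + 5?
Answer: 1/8 ≈ 0.12500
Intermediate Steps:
Z(z) = 8 (Z(z) = 3 + 5 = 8)
1/Z(-32 + 15) = 1/8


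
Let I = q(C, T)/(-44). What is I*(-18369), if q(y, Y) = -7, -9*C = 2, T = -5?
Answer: -128583/44 ≈ -2922.3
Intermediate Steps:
C = -2/9 (C = -⅑*2 = -2/9 ≈ -0.22222)
I = 7/44 (I = -7/(-44) = -7*(-1/44) = 7/44 ≈ 0.15909)
I*(-18369) = (7/44)*(-18369) = -128583/44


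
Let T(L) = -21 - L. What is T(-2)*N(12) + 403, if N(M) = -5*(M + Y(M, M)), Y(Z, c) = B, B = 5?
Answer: 2018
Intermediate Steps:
Y(Z, c) = 5
N(M) = -25 - 5*M (N(M) = -5*(M + 5) = -5*(5 + M) = -25 - 5*M)
T(-2)*N(12) + 403 = (-21 - 1*(-2))*(-25 - 5*12) + 403 = (-21 + 2)*(-25 - 60) + 403 = -19*(-85) + 403 = 1615 + 403 = 2018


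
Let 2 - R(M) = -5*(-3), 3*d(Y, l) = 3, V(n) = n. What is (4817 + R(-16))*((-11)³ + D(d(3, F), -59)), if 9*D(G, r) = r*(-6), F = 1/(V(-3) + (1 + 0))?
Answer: -18615500/3 ≈ -6.2052e+6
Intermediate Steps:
F = -½ (F = 1/(-3 + (1 + 0)) = 1/(-3 + 1) = 1/(-2) = -½ ≈ -0.50000)
d(Y, l) = 1 (d(Y, l) = (⅓)*3 = 1)
D(G, r) = -2*r/3 (D(G, r) = (r*(-6))/9 = (-6*r)/9 = -2*r/3)
R(M) = -13 (R(M) = 2 - (-5)*(-3) = 2 - 1*15 = 2 - 15 = -13)
(4817 + R(-16))*((-11)³ + D(d(3, F), -59)) = (4817 - 13)*((-11)³ - ⅔*(-59)) = 4804*(-1331 + 118/3) = 4804*(-3875/3) = -18615500/3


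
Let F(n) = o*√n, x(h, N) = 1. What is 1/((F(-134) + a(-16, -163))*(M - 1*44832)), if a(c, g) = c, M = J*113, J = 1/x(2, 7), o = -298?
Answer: 2/66519467781 - 149*I*√134/266077871124 ≈ 3.0066e-11 - 6.4823e-9*I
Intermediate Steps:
F(n) = -298*√n
J = 1 (J = 1/1 = 1)
M = 113 (M = 1*113 = 113)
1/((F(-134) + a(-16, -163))*(M - 1*44832)) = 1/((-298*I*√134 - 16)*(113 - 1*44832)) = 1/((-298*I*√134 - 16)*(113 - 44832)) = 1/(-298*I*√134 - 16*(-44719)) = -1/44719/(-16 - 298*I*√134) = -1/(44719*(-16 - 298*I*√134))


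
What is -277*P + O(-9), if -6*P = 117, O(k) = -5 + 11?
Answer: 10815/2 ≈ 5407.5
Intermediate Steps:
O(k) = 6
P = -39/2 (P = -⅙*117 = -39/2 ≈ -19.500)
-277*P + O(-9) = -277*(-39/2) + 6 = 10803/2 + 6 = 10815/2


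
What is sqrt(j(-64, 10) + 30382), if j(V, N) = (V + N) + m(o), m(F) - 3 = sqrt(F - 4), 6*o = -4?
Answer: sqrt(272979 + 3*I*sqrt(42))/3 ≈ 174.16 + 0.006202*I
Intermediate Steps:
o = -2/3 (o = (1/6)*(-4) = -2/3 ≈ -0.66667)
m(F) = 3 + sqrt(-4 + F) (m(F) = 3 + sqrt(F - 4) = 3 + sqrt(-4 + F))
j(V, N) = 3 + N + V + I*sqrt(42)/3 (j(V, N) = (V + N) + (3 + sqrt(-4 - 2/3)) = (N + V) + (3 + sqrt(-14/3)) = (N + V) + (3 + I*sqrt(42)/3) = 3 + N + V + I*sqrt(42)/3)
sqrt(j(-64, 10) + 30382) = sqrt((3 + 10 - 64 + I*sqrt(42)/3) + 30382) = sqrt((-51 + I*sqrt(42)/3) + 30382) = sqrt(30331 + I*sqrt(42)/3)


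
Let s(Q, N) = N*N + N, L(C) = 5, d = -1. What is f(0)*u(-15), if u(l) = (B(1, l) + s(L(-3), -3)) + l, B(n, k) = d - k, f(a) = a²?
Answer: 0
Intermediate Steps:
s(Q, N) = N + N² (s(Q, N) = N² + N = N + N²)
B(n, k) = -1 - k
u(l) = 5 (u(l) = ((-1 - l) - 3*(1 - 3)) + l = ((-1 - l) - 3*(-2)) + l = ((-1 - l) + 6) + l = (5 - l) + l = 5)
f(0)*u(-15) = 0²*5 = 0*5 = 0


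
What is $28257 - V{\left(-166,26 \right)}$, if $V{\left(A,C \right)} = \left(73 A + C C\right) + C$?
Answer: $39673$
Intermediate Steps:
$V{\left(A,C \right)} = C + C^{2} + 73 A$ ($V{\left(A,C \right)} = \left(73 A + C^{2}\right) + C = \left(C^{2} + 73 A\right) + C = C + C^{2} + 73 A$)
$28257 - V{\left(-166,26 \right)} = 28257 - \left(26 + 26^{2} + 73 \left(-166\right)\right) = 28257 - \left(26 + 676 - 12118\right) = 28257 - -11416 = 28257 + 11416 = 39673$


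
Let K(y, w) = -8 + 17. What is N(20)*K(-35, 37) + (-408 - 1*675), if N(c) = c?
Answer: -903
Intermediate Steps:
K(y, w) = 9
N(20)*K(-35, 37) + (-408 - 1*675) = 20*9 + (-408 - 1*675) = 180 + (-408 - 675) = 180 - 1083 = -903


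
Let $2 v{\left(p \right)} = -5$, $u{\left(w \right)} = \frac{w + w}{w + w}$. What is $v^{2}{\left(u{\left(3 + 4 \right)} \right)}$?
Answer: $\frac{25}{4} \approx 6.25$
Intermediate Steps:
$u{\left(w \right)} = 1$ ($u{\left(w \right)} = \frac{2 w}{2 w} = 2 w \frac{1}{2 w} = 1$)
$v{\left(p \right)} = - \frac{5}{2}$ ($v{\left(p \right)} = \frac{1}{2} \left(-5\right) = - \frac{5}{2}$)
$v^{2}{\left(u{\left(3 + 4 \right)} \right)} = \left(- \frac{5}{2}\right)^{2} = \frac{25}{4}$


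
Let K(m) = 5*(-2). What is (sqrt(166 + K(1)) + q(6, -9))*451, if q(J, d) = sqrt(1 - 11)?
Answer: 902*sqrt(39) + 451*I*sqrt(10) ≈ 5633.0 + 1426.2*I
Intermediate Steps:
K(m) = -10
q(J, d) = I*sqrt(10) (q(J, d) = sqrt(-10) = I*sqrt(10))
(sqrt(166 + K(1)) + q(6, -9))*451 = (sqrt(166 - 10) + I*sqrt(10))*451 = (sqrt(156) + I*sqrt(10))*451 = (2*sqrt(39) + I*sqrt(10))*451 = 902*sqrt(39) + 451*I*sqrt(10)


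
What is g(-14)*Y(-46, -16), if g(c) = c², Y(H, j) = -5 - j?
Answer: 2156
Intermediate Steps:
g(-14)*Y(-46, -16) = (-14)²*(-5 - 1*(-16)) = 196*(-5 + 16) = 196*11 = 2156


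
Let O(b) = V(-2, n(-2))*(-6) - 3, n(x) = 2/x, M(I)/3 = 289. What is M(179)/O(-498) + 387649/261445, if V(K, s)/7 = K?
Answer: 86024128/7059015 ≈ 12.186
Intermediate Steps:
M(I) = 867 (M(I) = 3*289 = 867)
V(K, s) = 7*K
O(b) = 81 (O(b) = (7*(-2))*(-6) - 3 = -14*(-6) - 3 = 84 - 3 = 81)
M(179)/O(-498) + 387649/261445 = 867/81 + 387649/261445 = 867*(1/81) + 387649*(1/261445) = 289/27 + 387649/261445 = 86024128/7059015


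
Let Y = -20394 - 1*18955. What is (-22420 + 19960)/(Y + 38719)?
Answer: 82/21 ≈ 3.9048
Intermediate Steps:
Y = -39349 (Y = -20394 - 18955 = -39349)
(-22420 + 19960)/(Y + 38719) = (-22420 + 19960)/(-39349 + 38719) = -2460/(-630) = -2460*(-1/630) = 82/21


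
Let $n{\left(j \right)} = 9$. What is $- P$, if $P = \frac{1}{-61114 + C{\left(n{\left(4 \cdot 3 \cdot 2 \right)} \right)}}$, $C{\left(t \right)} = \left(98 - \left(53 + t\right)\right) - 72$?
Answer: $\frac{1}{61150} \approx 1.6353 \cdot 10^{-5}$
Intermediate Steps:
$C{\left(t \right)} = -27 - t$ ($C{\left(t \right)} = \left(45 - t\right) - 72 = -27 - t$)
$P = - \frac{1}{61150}$ ($P = \frac{1}{-61114 - 36} = \frac{1}{-61150} = - \frac{1}{61150} \approx -1.6353 \cdot 10^{-5}$)
$- P = \left(-1\right) \left(- \frac{1}{61150}\right) = \frac{1}{61150}$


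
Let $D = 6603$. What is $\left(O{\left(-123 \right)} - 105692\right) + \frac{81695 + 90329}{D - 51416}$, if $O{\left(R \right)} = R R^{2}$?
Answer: $- \frac{88127580491}{44813} \approx -1.9666 \cdot 10^{6}$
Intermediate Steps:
$O{\left(R \right)} = R^{3}$
$\left(O{\left(-123 \right)} - 105692\right) + \frac{81695 + 90329}{D - 51416} = \left(\left(-123\right)^{3} - 105692\right) + \frac{81695 + 90329}{6603 - 51416} = \left(-1860867 - 105692\right) + \frac{172024}{-44813} = -1966559 + 172024 \left(- \frac{1}{44813}\right) = -1966559 - \frac{172024}{44813} = - \frac{88127580491}{44813}$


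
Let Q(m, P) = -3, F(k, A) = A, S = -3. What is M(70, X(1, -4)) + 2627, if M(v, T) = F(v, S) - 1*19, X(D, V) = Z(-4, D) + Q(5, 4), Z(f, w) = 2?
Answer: 2605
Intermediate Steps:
X(D, V) = -1 (X(D, V) = 2 - 3 = -1)
M(v, T) = -22 (M(v, T) = -3 - 1*19 = -3 - 19 = -22)
M(70, X(1, -4)) + 2627 = -22 + 2627 = 2605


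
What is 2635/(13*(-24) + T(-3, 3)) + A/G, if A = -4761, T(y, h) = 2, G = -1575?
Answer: -1917/350 ≈ -5.4771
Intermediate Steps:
2635/(13*(-24) + T(-3, 3)) + A/G = 2635/(13*(-24) + 2) - 4761/(-1575) = 2635/(-312 + 2) - 4761*(-1/1575) = 2635/(-310) + 529/175 = 2635*(-1/310) + 529/175 = -17/2 + 529/175 = -1917/350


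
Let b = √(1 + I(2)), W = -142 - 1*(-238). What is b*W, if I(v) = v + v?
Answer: 96*√5 ≈ 214.66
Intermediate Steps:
I(v) = 2*v
W = 96 (W = -142 + 238 = 96)
b = √5 (b = √(1 + 2*2) = √(1 + 4) = √5 ≈ 2.2361)
b*W = √5*96 = 96*√5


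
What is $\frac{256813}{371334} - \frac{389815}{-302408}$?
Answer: $\frac{111206934457}{56147186136} \approx 1.9806$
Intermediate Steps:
$\frac{256813}{371334} - \frac{389815}{-302408} = 256813 \cdot \frac{1}{371334} - - \frac{389815}{302408} = \frac{256813}{371334} + \frac{389815}{302408} = \frac{111206934457}{56147186136}$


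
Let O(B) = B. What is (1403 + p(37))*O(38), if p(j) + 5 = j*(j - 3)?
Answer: 100928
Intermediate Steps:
p(j) = -5 + j*(-3 + j) (p(j) = -5 + j*(j - 3) = -5 + j*(-3 + j))
(1403 + p(37))*O(38) = (1403 + (-5 + 37² - 3*37))*38 = (1403 + (-5 + 1369 - 111))*38 = (1403 + 1253)*38 = 2656*38 = 100928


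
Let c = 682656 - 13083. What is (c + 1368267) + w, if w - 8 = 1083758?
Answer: 3121606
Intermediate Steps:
c = 669573
w = 1083766 (w = 8 + 1083758 = 1083766)
(c + 1368267) + w = (669573 + 1368267) + 1083766 = 2037840 + 1083766 = 3121606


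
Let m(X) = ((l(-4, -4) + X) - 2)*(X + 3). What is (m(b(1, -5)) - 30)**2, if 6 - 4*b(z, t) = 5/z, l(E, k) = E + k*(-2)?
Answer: 131769/256 ≈ 514.72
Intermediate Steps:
l(E, k) = E - 2*k
b(z, t) = 3/2 - 5/(4*z)
m(X) = (2 + X)*(3 + X) (m(X) = (((-4 - 2*(-4)) + X) - 2)*(X + 3) = (((-4 + 8) + X) - 2)*(3 + X) = ((4 + X) - 2)*(3 + X) = (2 + X)*(3 + X))
(m(b(1, -5)) - 30)**2 = ((6 + ((1/4)*(-5 + 6*1)/1)**2 + 5*((1/4)*(-5 + 6*1)/1)) - 30)**2 = ((6 + ((1/4)*1*(-5 + 6))**2 + 5*((1/4)*1*(-5 + 6))) - 30)**2 = ((6 + ((1/4)*1*1)**2 + 5*((1/4)*1*1)) - 30)**2 = ((6 + (1/4)**2 + 5*(1/4)) - 30)**2 = ((6 + 1/16 + 5/4) - 30)**2 = (117/16 - 30)**2 = (-363/16)**2 = 131769/256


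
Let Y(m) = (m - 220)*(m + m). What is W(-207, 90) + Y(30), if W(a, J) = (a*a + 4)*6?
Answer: 245718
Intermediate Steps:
Y(m) = 2*m*(-220 + m) (Y(m) = (-220 + m)*(2*m) = 2*m*(-220 + m))
W(a, J) = 24 + 6*a² (W(a, J) = (a² + 4)*6 = (4 + a²)*6 = 24 + 6*a²)
W(-207, 90) + Y(30) = (24 + 6*(-207)²) + 2*30*(-220 + 30) = (24 + 6*42849) + 2*30*(-190) = (24 + 257094) - 11400 = 257118 - 11400 = 245718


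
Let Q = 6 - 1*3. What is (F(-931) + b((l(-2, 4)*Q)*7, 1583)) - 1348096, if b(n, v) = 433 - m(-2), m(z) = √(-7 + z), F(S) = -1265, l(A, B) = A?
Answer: -1348928 - 3*I ≈ -1.3489e+6 - 3.0*I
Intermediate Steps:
Q = 3 (Q = 6 - 3 = 3)
b(n, v) = 433 - 3*I (b(n, v) = 433 - √(-7 - 2) = 433 - √(-9) = 433 - 3*I)
(F(-931) + b((l(-2, 4)*Q)*7, 1583)) - 1348096 = (-1265 + (433 - 3*I)) - 1348096 = (-832 - 3*I) - 1348096 = -1348928 - 3*I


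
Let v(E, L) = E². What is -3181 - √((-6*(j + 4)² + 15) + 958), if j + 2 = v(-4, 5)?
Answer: -3181 - I*√971 ≈ -3181.0 - 31.161*I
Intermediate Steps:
j = 14 (j = -2 + (-4)² = -2 + 16 = 14)
-3181 - √((-6*(j + 4)² + 15) + 958) = -3181 - √((-6*(14 + 4)² + 15) + 958) = -3181 - √((-6*18² + 15) + 958) = -3181 - √((-6*324 + 15) + 958) = -3181 - √((-1944 + 15) + 958) = -3181 - √(-1929 + 958) = -3181 - √(-971) = -3181 - I*√971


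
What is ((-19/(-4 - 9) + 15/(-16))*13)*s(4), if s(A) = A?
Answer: 109/4 ≈ 27.250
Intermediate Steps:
((-19/(-4 - 9) + 15/(-16))*13)*s(4) = ((-19/(-4 - 9) + 15/(-16))*13)*4 = ((-19/(-13) + 15*(-1/16))*13)*4 = ((-19*(-1/13) - 15/16)*13)*4 = ((19/13 - 15/16)*13)*4 = ((109/208)*13)*4 = (109/16)*4 = 109/4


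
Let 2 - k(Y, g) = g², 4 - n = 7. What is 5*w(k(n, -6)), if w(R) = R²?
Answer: 5780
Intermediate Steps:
n = -3 (n = 4 - 1*7 = 4 - 7 = -3)
k(Y, g) = 2 - g²
5*w(k(n, -6)) = 5*(2 - 1*(-6)²)² = 5*(2 - 1*36)² = 5*(2 - 36)² = 5*(-34)² = 5*1156 = 5780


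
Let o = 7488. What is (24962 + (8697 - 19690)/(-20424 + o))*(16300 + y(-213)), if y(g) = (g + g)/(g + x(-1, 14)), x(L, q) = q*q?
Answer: 44809268171275/109956 ≈ 4.0752e+8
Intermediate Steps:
x(L, q) = q²
y(g) = 2*g/(196 + g) (y(g) = (g + g)/(g + 14²) = (2*g)/(g + 196) = (2*g)/(196 + g) = 2*g/(196 + g))
(24962 + (8697 - 19690)/(-20424 + o))*(16300 + y(-213)) = (24962 + (8697 - 19690)/(-20424 + 7488))*(16300 + 2*(-213)/(196 - 213)) = (24962 - 10993/(-12936))*(16300 + 2*(-213)/(-17)) = (24962 - 10993*(-1/12936))*(16300 + 2*(-213)*(-1/17)) = (24962 + 10993/12936)*(16300 + 426/17) = (322919425/12936)*(277526/17) = 44809268171275/109956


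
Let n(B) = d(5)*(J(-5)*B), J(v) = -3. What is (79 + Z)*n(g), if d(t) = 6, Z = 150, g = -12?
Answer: 49464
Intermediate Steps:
n(B) = -18*B (n(B) = 6*(-3*B) = -18*B)
(79 + Z)*n(g) = (79 + 150)*(-18*(-12)) = 229*216 = 49464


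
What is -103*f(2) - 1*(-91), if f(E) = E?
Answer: -115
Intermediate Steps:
-103*f(2) - 1*(-91) = -103*2 - 1*(-91) = -206 + 91 = -115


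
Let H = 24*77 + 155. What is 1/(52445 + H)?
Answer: 1/54448 ≈ 1.8366e-5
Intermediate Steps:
H = 2003 (H = 1848 + 155 = 2003)
1/(52445 + H) = 1/(52445 + 2003) = 1/54448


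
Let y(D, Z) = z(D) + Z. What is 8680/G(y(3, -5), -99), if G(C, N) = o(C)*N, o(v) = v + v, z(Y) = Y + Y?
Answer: -4340/99 ≈ -43.838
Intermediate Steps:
z(Y) = 2*Y
o(v) = 2*v
y(D, Z) = Z + 2*D (y(D, Z) = 2*D + Z = Z + 2*D)
G(C, N) = 2*C*N (G(C, N) = (2*C)*N = 2*C*N)
8680/G(y(3, -5), -99) = 8680/((2*(-5 + 2*3)*(-99))) = 8680/((2*(-5 + 6)*(-99))) = 8680/((2*1*(-99))) = 8680/(-198) = 8680*(-1/198) = -4340/99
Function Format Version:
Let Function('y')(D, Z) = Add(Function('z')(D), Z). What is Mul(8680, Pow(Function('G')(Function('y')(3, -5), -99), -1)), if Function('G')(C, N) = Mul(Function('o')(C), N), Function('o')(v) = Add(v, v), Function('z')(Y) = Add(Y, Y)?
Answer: Rational(-4340, 99) ≈ -43.838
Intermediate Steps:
Function('z')(Y) = Mul(2, Y)
Function('o')(v) = Mul(2, v)
Function('y')(D, Z) = Add(Z, Mul(2, D)) (Function('y')(D, Z) = Add(Mul(2, D), Z) = Add(Z, Mul(2, D)))
Function('G')(C, N) = Mul(2, C, N) (Function('G')(C, N) = Mul(Mul(2, C), N) = Mul(2, C, N))
Mul(8680, Pow(Function('G')(Function('y')(3, -5), -99), -1)) = Mul(8680, Pow(Mul(2, Add(-5, Mul(2, 3)), -99), -1)) = Mul(8680, Pow(Mul(2, Add(-5, 6), -99), -1)) = Mul(8680, Pow(Mul(2, 1, -99), -1)) = Mul(8680, Pow(-198, -1)) = Mul(8680, Rational(-1, 198)) = Rational(-4340, 99)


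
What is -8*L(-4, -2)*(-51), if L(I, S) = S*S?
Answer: 1632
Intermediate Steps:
L(I, S) = S²
-8*L(-4, -2)*(-51) = -8*(-2)²*(-51) = -8*4*(-51) = -32*(-51) = 1632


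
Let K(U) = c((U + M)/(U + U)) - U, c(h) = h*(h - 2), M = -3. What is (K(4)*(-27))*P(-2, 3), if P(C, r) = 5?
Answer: 36585/64 ≈ 571.64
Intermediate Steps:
c(h) = h*(-2 + h)
K(U) = -U + (-3 + U)*(-2 + (-3 + U)/(2*U))/(2*U) (K(U) = ((U - 3)/(U + U))*(-2 + (U - 3)/(U + U)) - U = ((-3 + U)/((2*U)))*(-2 + (-3 + U)/((2*U))) - U = ((-3 + U)*(1/(2*U)))*(-2 + (-3 + U)*(1/(2*U))) - U = ((-3 + U)/(2*U))*(-2 + (-3 + U)/(2*U)) - U = (-3 + U)*(-2 + (-3 + U)/(2*U))/(2*U) - U = -U + (-3 + U)*(-2 + (-3 + U)/(2*U))/(2*U))
(K(4)*(-27))*P(-2, 3) = ((-¾ - 1*4 + (3/2)/4 + (9/4)/4²)*(-27))*5 = ((-¾ - 4 + (3/2)*(¼) + (9/4)*(1/16))*(-27))*5 = ((-¾ - 4 + 3/8 + 9/64)*(-27))*5 = -271/64*(-27)*5 = (7317/64)*5 = 36585/64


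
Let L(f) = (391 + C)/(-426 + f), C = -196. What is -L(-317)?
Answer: 195/743 ≈ 0.26245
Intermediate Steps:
L(f) = 195/(-426 + f) (L(f) = (391 - 196)/(-426 + f) = 195/(-426 + f))
-L(-317) = -195/(-426 - 317) = -195/(-743) = -195*(-1)/743 = -1*(-195/743) = 195/743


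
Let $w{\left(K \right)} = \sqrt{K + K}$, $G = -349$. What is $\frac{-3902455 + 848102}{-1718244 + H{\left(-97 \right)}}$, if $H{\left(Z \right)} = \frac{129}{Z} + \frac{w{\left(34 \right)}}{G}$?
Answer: $\frac{6014488833014442583677}{3383488204881414637597} - \frac{20059408349146 \sqrt{17}}{3383488204881414637597} \approx 1.7776$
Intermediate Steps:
$w{\left(K \right)} = \sqrt{2} \sqrt{K}$ ($w{\left(K \right)} = \sqrt{2 K} = \sqrt{2} \sqrt{K}$)
$H{\left(Z \right)} = \frac{129}{Z} - \frac{2 \sqrt{17}}{349}$ ($H{\left(Z \right)} = \frac{129}{Z} + \frac{\sqrt{2} \sqrt{34}}{-349} = \frac{129}{Z} + 2 \sqrt{17} \left(- \frac{1}{349}\right) = \frac{129}{Z} - \frac{2 \sqrt{17}}{349}$)
$\frac{-3902455 + 848102}{-1718244 + H{\left(-97 \right)}} = \frac{-3902455 + 848102}{-1718244 - \left(\frac{129}{97} + \frac{2 \sqrt{17}}{349}\right)} = - \frac{3054353}{-1718244 - \left(\frac{129}{97} + \frac{2 \sqrt{17}}{349}\right)} = - \frac{3054353}{- \frac{166669797}{97} - \frac{2 \sqrt{17}}{349}}$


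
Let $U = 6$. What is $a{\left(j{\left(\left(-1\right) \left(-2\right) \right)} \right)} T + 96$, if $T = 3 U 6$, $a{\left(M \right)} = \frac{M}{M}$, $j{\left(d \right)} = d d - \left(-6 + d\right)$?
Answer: $204$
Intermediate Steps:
$j{\left(d \right)} = 6 + d^{2} - d$ ($j{\left(d \right)} = d^{2} - \left(-6 + d\right) = 6 + d^{2} - d$)
$a{\left(M \right)} = 1$
$T = 108$ ($T = 3 \cdot 6 \cdot 6 = 18 \cdot 6 = 108$)
$a{\left(j{\left(\left(-1\right) \left(-2\right) \right)} \right)} T + 96 = 1 \cdot 108 + 96 = 108 + 96 = 204$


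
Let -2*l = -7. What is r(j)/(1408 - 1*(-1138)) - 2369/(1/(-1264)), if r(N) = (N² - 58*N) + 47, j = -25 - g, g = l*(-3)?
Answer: 30495136937/10184 ≈ 2.9944e+6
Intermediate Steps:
l = 7/2 (l = -½*(-7) = 7/2 ≈ 3.5000)
g = -21/2 (g = (7/2)*(-3) = -21/2 ≈ -10.500)
j = -29/2 (j = -25 - 1*(-21/2) = -25 + 21/2 = -29/2 ≈ -14.500)
r(N) = 47 + N² - 58*N
r(j)/(1408 - 1*(-1138)) - 2369/(1/(-1264)) = (47 + (-29/2)² - 58*(-29/2))/(1408 - 1*(-1138)) - 2369/(1/(-1264)) = (47 + 841/4 + 841)/(1408 + 1138) - 2369/(-1/1264) = (4393/4)/2546 - 2369*(-1264) = (4393/4)*(1/2546) + 2994416 = 4393/10184 + 2994416 = 30495136937/10184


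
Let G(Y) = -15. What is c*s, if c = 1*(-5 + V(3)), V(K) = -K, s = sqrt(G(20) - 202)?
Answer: -8*I*sqrt(217) ≈ -117.85*I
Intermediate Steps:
s = I*sqrt(217) (s = sqrt(-15 - 202) = sqrt(-217) = I*sqrt(217) ≈ 14.731*I)
c = -8 (c = 1*(-5 - 1*3) = 1*(-5 - 3) = 1*(-8) = -8)
c*s = -8*I*sqrt(217)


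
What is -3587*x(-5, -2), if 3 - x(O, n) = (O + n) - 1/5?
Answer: -182937/5 ≈ -36587.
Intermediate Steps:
x(O, n) = 16/5 - O - n (x(O, n) = 3 - ((O + n) - 1/5) = 3 - (-1/5 + O + n) = 3 + (1/5 - O - n) = 16/5 - O - n)
-3587*x(-5, -2) = -3587*(16/5 - 1*(-5) - 1*(-2)) = -3587*(16/5 + 5 + 2) = -3587*51/5 = -182937/5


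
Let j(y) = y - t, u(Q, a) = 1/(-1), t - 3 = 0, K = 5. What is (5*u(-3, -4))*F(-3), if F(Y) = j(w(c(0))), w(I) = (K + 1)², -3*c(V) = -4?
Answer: -165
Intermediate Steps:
t = 3 (t = 3 + 0 = 3)
c(V) = 4/3 (c(V) = -⅓*(-4) = 4/3)
u(Q, a) = -1
w(I) = 36 (w(I) = (5 + 1)² = 6² = 36)
j(y) = -3 + y (j(y) = y - 1*3 = y - 3 = -3 + y)
F(Y) = 33 (F(Y) = -3 + 36 = 33)
(5*u(-3, -4))*F(-3) = (5*(-1))*33 = -5*33 = -165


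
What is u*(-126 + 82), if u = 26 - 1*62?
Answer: 1584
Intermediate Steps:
u = -36 (u = 26 - 62 = -36)
u*(-126 + 82) = -36*(-126 + 82) = -36*(-44) = 1584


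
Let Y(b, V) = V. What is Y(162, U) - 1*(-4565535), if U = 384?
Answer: 4565919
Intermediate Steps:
Y(162, U) - 1*(-4565535) = 384 - 1*(-4565535) = 384 + 4565535 = 4565919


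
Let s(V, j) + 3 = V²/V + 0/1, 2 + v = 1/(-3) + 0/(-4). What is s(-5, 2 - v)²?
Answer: 64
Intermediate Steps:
v = -7/3 (v = -2 + (1/(-3) + 0/(-4)) = -2 + (1*(-⅓) + 0*(-¼)) = -2 + (-⅓ + 0) = -2 - ⅓ = -7/3 ≈ -2.3333)
s(V, j) = -3 + V (s(V, j) = -3 + (V²/V + 0/1) = -3 + (V + 0*1) = -3 + (V + 0) = -3 + V)
s(-5, 2 - v)² = (-3 - 5)² = (-8)² = 64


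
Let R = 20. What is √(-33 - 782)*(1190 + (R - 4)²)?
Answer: 1446*I*√815 ≈ 41281.0*I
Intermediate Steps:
√(-33 - 782)*(1190 + (R - 4)²) = √(-33 - 782)*(1190 + (20 - 4)²) = √(-815)*(1190 + 16²) = (I*√815)*(1190 + 256) = (I*√815)*1446 = 1446*I*√815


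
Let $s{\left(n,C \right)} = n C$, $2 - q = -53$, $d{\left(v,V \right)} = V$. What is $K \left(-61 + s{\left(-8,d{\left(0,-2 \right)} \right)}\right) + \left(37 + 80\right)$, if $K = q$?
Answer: $-2358$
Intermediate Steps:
$q = 55$ ($q = 2 - -53 = 2 + 53 = 55$)
$s{\left(n,C \right)} = C n$
$K = 55$
$K \left(-61 + s{\left(-8,d{\left(0,-2 \right)} \right)}\right) + \left(37 + 80\right) = 55 \left(-61 - -16\right) + \left(37 + 80\right) = 55 \left(-61 + 16\right) + 117 = 55 \left(-45\right) + 117 = -2475 + 117 = -2358$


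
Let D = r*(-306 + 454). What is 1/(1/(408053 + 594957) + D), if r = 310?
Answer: 1003010/46018098801 ≈ 2.1796e-5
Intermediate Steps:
D = 45880 (D = 310*(-306 + 454) = 310*148 = 45880)
1/(1/(408053 + 594957) + D) = 1/(1/(408053 + 594957) + 45880) = 1/(1/1003010 + 45880) = 1/(46018098801/1003010) = 1003010/46018098801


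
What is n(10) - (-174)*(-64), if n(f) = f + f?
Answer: -11116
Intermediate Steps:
n(f) = 2*f
n(10) - (-174)*(-64) = 2*10 - (-174)*(-64) = 20 - 1*11136 = 20 - 11136 = -11116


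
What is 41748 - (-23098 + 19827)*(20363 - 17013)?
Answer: 10999598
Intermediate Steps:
41748 - (-23098 + 19827)*(20363 - 17013) = 41748 - (-3271)*3350 = 41748 - 1*(-10957850) = 41748 + 10957850 = 10999598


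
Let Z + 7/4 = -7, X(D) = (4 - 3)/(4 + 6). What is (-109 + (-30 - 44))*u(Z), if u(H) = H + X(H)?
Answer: 31659/20 ≈ 1582.9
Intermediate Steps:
X(D) = ⅒ (X(D) = 1/10 = 1*(⅒) = ⅒)
Z = -35/4 (Z = -7/4 - 7 = -35/4 ≈ -8.7500)
u(H) = ⅒ + H (u(H) = H + ⅒ = ⅒ + H)
(-109 + (-30 - 44))*u(Z) = (-109 + (-30 - 44))*(⅒ - 35/4) = (-109 - 74)*(-173/20) = -183*(-173/20) = 31659/20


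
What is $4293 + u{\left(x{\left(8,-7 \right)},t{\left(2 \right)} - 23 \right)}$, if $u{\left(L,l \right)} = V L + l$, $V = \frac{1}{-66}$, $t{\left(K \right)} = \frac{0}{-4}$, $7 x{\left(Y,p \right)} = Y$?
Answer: $\frac{986366}{231} \approx 4270.0$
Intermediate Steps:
$x{\left(Y,p \right)} = \frac{Y}{7}$
$t{\left(K \right)} = 0$ ($t{\left(K \right)} = 0 \left(- \frac{1}{4}\right) = 0$)
$V = - \frac{1}{66} \approx -0.015152$
$u{\left(L,l \right)} = l - \frac{L}{66}$ ($u{\left(L,l \right)} = - \frac{L}{66} + l = l - \frac{L}{66}$)
$4293 + u{\left(x{\left(8,-7 \right)},t{\left(2 \right)} - 23 \right)} = 4293 + \left(\left(0 - 23\right) - \frac{\frac{1}{7} \cdot 8}{66}\right) = 4293 - \frac{5317}{231} = \frac{986366}{231}$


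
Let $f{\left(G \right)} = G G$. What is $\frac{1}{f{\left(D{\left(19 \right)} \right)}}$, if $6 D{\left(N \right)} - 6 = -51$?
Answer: $\frac{4}{225} \approx 0.017778$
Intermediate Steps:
$D{\left(N \right)} = - \frac{15}{2}$ ($D{\left(N \right)} = 1 + \frac{1}{6} \left(-51\right) = 1 - \frac{17}{2} = - \frac{15}{2}$)
$f{\left(G \right)} = G^{2}$
$\frac{1}{f{\left(D{\left(19 \right)} \right)}} = \frac{1}{\left(- \frac{15}{2}\right)^{2}} = \frac{1}{\frac{225}{4}} = \frac{4}{225}$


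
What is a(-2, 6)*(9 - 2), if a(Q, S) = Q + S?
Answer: 28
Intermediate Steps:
a(-2, 6)*(9 - 2) = (-2 + 6)*(9 - 2) = 4*7 = 28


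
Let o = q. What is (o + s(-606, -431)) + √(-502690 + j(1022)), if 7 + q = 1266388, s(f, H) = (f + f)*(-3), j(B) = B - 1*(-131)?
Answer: 1270017 + I*√501537 ≈ 1.27e+6 + 708.19*I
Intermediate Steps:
j(B) = 131 + B (j(B) = B + 131 = 131 + B)
s(f, H) = -6*f (s(f, H) = (2*f)*(-3) = -6*f)
q = 1266381 (q = -7 + 1266388 = 1266381)
o = 1266381
(o + s(-606, -431)) + √(-502690 + j(1022)) = (1266381 - 6*(-606)) + √(-502690 + (131 + 1022)) = (1266381 + 3636) + √(-502690 + 1153) = 1270017 + √(-501537) = 1270017 + I*√501537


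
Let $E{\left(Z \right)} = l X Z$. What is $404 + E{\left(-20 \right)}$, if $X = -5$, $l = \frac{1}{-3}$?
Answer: $\frac{1112}{3} \approx 370.67$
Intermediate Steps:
$l = - \frac{1}{3} \approx -0.33333$
$E{\left(Z \right)} = \frac{5 Z}{3}$ ($E{\left(Z \right)} = \left(- \frac{1}{3}\right) \left(-5\right) Z = \frac{5 Z}{3}$)
$404 + E{\left(-20 \right)} = 404 + \frac{5}{3} \left(-20\right) = 404 - \frac{100}{3} = \frac{1112}{3}$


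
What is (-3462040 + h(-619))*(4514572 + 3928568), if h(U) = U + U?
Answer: -29240941012920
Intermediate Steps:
h(U) = 2*U
(-3462040 + h(-619))*(4514572 + 3928568) = (-3462040 + 2*(-619))*(4514572 + 3928568) = (-3462040 - 1238)*8443140 = -3463278*8443140 = -29240941012920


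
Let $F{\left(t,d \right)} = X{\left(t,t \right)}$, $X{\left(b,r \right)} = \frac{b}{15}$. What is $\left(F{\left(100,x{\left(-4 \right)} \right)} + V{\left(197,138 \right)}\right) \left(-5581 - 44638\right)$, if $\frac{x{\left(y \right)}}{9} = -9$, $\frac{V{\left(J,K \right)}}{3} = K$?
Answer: $- \frac{63376378}{3} \approx -2.1125 \cdot 10^{7}$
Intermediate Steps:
$X{\left(b,r \right)} = \frac{b}{15}$ ($X{\left(b,r \right)} = b \frac{1}{15} = \frac{b}{15}$)
$V{\left(J,K \right)} = 3 K$
$x{\left(y \right)} = -81$ ($x{\left(y \right)} = 9 \left(-9\right) = -81$)
$F{\left(t,d \right)} = \frac{t}{15}$
$\left(F{\left(100,x{\left(-4 \right)} \right)} + V{\left(197,138 \right)}\right) \left(-5581 - 44638\right) = \left(\frac{1}{15} \cdot 100 + 3 \cdot 138\right) \left(-5581 - 44638\right) = \left(\frac{20}{3} + 414\right) \left(-50219\right) = \frac{1262}{3} \left(-50219\right) = - \frac{63376378}{3}$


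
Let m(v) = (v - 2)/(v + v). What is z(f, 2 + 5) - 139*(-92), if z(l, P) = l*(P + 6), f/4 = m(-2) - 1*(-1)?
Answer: 12892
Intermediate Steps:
m(v) = (-2 + v)/(2*v) (m(v) = (-2 + v)/((2*v)) = (-2 + v)*(1/(2*v)) = (-2 + v)/(2*v))
f = 8 (f = 4*((1/2)*(-2 - 2)/(-2) - 1*(-1)) = 4*((1/2)*(-1/2)*(-4) + 1) = 4*(1 + 1) = 4*2 = 8)
z(l, P) = l*(6 + P)
z(f, 2 + 5) - 139*(-92) = 8*(6 + (2 + 5)) - 139*(-92) = 8*(6 + 7) + 12788 = 8*13 + 12788 = 104 + 12788 = 12892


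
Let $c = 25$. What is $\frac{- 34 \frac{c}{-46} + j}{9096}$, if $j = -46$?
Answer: $- \frac{211}{69736} \approx -0.0030257$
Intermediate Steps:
$\frac{- 34 \frac{c}{-46} + j}{9096} = \frac{- 34 \frac{25}{-46} - 46}{9096} = \left(- 34 \cdot 25 \left(- \frac{1}{46}\right) - 46\right) \frac{1}{9096} = \left(\left(-34\right) \left(- \frac{25}{46}\right) - 46\right) \frac{1}{9096} = \left(\frac{425}{23} - 46\right) \frac{1}{9096} = \left(- \frac{633}{23}\right) \frac{1}{9096} = - \frac{211}{69736}$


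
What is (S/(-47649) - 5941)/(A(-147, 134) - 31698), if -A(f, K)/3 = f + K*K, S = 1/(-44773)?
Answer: 12674462130056/181604711129625 ≈ 0.069791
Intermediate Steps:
S = -1/44773 ≈ -2.2335e-5
A(f, K) = -3*f - 3*K² (A(f, K) = -3*(f + K*K) = -3*(f + K²) = -3*f - 3*K²)
(S/(-47649) - 5941)/(A(-147, 134) - 31698) = (-1/44773/(-47649) - 5941)/((-3*(-147) - 3*134²) - 31698) = (-1/44773*(-1/47649) - 5941)/((441 - 3*17956) - 31698) = (1/2133388677 - 5941)/((441 - 53868) - 31698) = -12674462130056/(2133388677*(-53427 - 31698)) = -12674462130056/2133388677/(-85125) = -12674462130056/2133388677*(-1/85125) = 12674462130056/181604711129625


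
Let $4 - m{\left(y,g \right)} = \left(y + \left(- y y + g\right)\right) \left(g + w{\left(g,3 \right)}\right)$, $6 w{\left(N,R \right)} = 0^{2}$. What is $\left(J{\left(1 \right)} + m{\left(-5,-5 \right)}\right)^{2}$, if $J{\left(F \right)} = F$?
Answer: $28900$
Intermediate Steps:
$w{\left(N,R \right)} = 0$ ($w{\left(N,R \right)} = \frac{0^{2}}{6} = \frac{1}{6} \cdot 0 = 0$)
$m{\left(y,g \right)} = 4 - g \left(g + y - y^{2}\right)$ ($m{\left(y,g \right)} = 4 - \left(y + \left(- y y + g\right)\right) \left(g + 0\right) = 4 - \left(y + \left(- y^{2} + g\right)\right) g = 4 - \left(y + \left(g - y^{2}\right)\right) g = 4 - \left(g + y - y^{2}\right) g = 4 - g \left(g + y - y^{2}\right)$)
$\left(J{\left(1 \right)} + m{\left(-5,-5 \right)}\right)^{2} = \left(1 - \left(21 + 25 + 125\right)\right)^{2} = \left(1 - 171\right)^{2} = \left(-170\right)^{2} = 28900$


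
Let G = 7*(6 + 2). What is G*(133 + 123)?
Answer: 14336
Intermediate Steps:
G = 56 (G = 7*8 = 56)
G*(133 + 123) = 56*(133 + 123) = 56*256 = 14336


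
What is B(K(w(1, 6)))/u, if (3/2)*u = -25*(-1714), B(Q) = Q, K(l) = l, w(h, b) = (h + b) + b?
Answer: 39/85700 ≈ 0.00045508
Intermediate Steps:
w(h, b) = h + 2*b (w(h, b) = (b + h) + b = h + 2*b)
u = 85700/3 (u = 2*(-25*(-1714))/3 = 2*(-1*(-42850))/3 = (2/3)*42850 = 85700/3 ≈ 28567.)
B(K(w(1, 6)))/u = (1 + 2*6)/(85700/3) = (1 + 12)*(3/85700) = 13*(3/85700) = 39/85700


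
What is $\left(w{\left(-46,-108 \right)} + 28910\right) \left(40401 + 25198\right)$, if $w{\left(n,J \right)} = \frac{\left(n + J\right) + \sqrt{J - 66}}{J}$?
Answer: $\frac{102414273983}{54} - \frac{65599 i \sqrt{174}}{108} \approx 1.8966 \cdot 10^{9} - 8012.1 i$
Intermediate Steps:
$w{\left(n,J \right)} = \frac{J + n + \sqrt{-66 + J}}{J}$ ($w{\left(n,J \right)} = \frac{\left(J + n\right) + \sqrt{-66 + J}}{J} = \frac{J + n + \sqrt{-66 + J}}{J}$)
$\left(w{\left(-46,-108 \right)} + 28910\right) \left(40401 + 25198\right) = \left(\frac{-108 - 46 + \sqrt{-66 - 108}}{-108} + 28910\right) \left(40401 + 25198\right) = \left(- \frac{-108 - 46 + \sqrt{-174}}{108} + 28910\right) 65599 = \left(- \frac{-108 - 46 + i \sqrt{174}}{108} + 28910\right) 65599 = \left(- \frac{-154 + i \sqrt{174}}{108} + 28910\right) 65599 = \left(\left(\frac{77}{54} - \frac{i \sqrt{174}}{108}\right) + 28910\right) 65599 = \left(\frac{1561217}{54} - \frac{i \sqrt{174}}{108}\right) 65599 = \frac{102414273983}{54} - \frac{65599 i \sqrt{174}}{108}$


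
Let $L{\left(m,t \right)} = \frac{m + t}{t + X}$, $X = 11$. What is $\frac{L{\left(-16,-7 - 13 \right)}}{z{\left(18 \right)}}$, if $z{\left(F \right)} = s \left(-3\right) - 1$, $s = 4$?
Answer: $- \frac{4}{13} \approx -0.30769$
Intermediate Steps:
$z{\left(F \right)} = -13$ ($z{\left(F \right)} = 4 \left(-3\right) - 1 = -12 - 1 = -13$)
$L{\left(m,t \right)} = \frac{m + t}{11 + t}$ ($L{\left(m,t \right)} = \frac{m + t}{t + 11} = \frac{m + t}{11 + t}$)
$\frac{L{\left(-16,-7 - 13 \right)}}{z{\left(18 \right)}} = \frac{\frac{1}{11 - 20} \left(-16 - 20\right)}{-13} = \frac{-16 - 20}{11 - 20} \left(- \frac{1}{13}\right) = \frac{1}{-9} \left(-36\right) \left(- \frac{1}{13}\right) = \left(- \frac{1}{9}\right) \left(-36\right) \left(- \frac{1}{13}\right) = 4 \left(- \frac{1}{13}\right) = - \frac{4}{13}$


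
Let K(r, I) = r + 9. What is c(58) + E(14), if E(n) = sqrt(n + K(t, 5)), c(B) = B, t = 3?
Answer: 58 + sqrt(26) ≈ 63.099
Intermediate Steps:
K(r, I) = 9 + r
E(n) = sqrt(12 + n) (E(n) = sqrt(n + (9 + 3)) = sqrt(n + 12) = sqrt(12 + n))
c(58) + E(14) = 58 + sqrt(12 + 14) = 58 + sqrt(26)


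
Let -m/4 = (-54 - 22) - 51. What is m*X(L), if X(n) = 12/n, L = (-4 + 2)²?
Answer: 1524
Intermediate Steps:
L = 4 (L = (-2)² = 4)
m = 508 (m = -4*((-54 - 22) - 51) = -4*(-76 - 51) = -4*(-127) = 508)
m*X(L) = 508*(12/4) = 508*(12*(¼)) = 508*3 = 1524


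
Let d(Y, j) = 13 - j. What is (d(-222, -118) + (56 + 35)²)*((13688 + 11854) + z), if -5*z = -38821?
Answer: 1400858772/5 ≈ 2.8017e+8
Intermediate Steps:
z = 38821/5 (z = -⅕*(-38821) = 38821/5 ≈ 7764.2)
(d(-222, -118) + (56 + 35)²)*((13688 + 11854) + z) = ((13 - 1*(-118)) + (56 + 35)²)*((13688 + 11854) + 38821/5) = ((13 + 118) + 91²)*(25542 + 38821/5) = (131 + 8281)*(166531/5) = 8412*(166531/5) = 1400858772/5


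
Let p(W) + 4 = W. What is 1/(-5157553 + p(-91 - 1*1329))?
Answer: -1/5158977 ≈ -1.9384e-7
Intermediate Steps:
p(W) = -4 + W
1/(-5157553 + p(-91 - 1*1329)) = 1/(-5157553 + (-4 + (-91 - 1*1329))) = 1/(-5157553 + (-4 + (-91 - 1329))) = 1/(-5157553 + (-4 - 1420)) = 1/(-5157553 - 1424) = 1/(-5158977) = -1/5158977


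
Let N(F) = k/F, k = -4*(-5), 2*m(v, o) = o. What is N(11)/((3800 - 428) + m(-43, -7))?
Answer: 40/74107 ≈ 0.00053976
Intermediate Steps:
m(v, o) = o/2
k = 20
N(F) = 20/F
N(11)/((3800 - 428) + m(-43, -7)) = (20/11)/((3800 - 428) + (1/2)*(-7)) = (20*(1/11))/(3372 - 7/2) = 20/(11*(6737/2)) = (20/11)*(2/6737) = 40/74107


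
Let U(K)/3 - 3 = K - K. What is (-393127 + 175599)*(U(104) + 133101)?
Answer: -28955152080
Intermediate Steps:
U(K) = 9 (U(K) = 9 + 3*(K - K) = 9 + 3*0 = 9 + 0 = 9)
(-393127 + 175599)*(U(104) + 133101) = (-393127 + 175599)*(9 + 133101) = -217528*133110 = -28955152080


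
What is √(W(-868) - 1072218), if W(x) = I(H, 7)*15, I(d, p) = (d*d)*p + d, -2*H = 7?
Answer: 3*I*√475993/2 ≈ 1034.9*I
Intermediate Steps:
H = -7/2 (H = -½*7 = -7/2 ≈ -3.5000)
I(d, p) = d + p*d² (I(d, p) = d²*p + d = p*d² + d = d + p*d²)
W(x) = 4935/4 (W(x) = -7*(1 - 7/2*7)/2*15 = -7*(1 - 49/2)/2*15 = -7/2*(-47/2)*15 = (329/4)*15 = 4935/4)
√(W(-868) - 1072218) = √(4935/4 - 1072218) = √(-4283937/4) = 3*I*√475993/2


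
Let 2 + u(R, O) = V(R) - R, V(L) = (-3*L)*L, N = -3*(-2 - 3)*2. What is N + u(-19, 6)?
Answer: -1036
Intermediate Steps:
N = 30 (N = -(-15)*2 = -3*(-10) = 30)
V(L) = -3*L**2
u(R, O) = -2 - R - 3*R**2 (u(R, O) = -2 + (-3*R**2 - R) = -2 + (-R - 3*R**2) = -2 - R - 3*R**2)
N + u(-19, 6) = 30 + (-2 - 1*(-19) - 3*(-19)**2) = 30 + (-2 + 19 - 3*361) = 30 + (-2 + 19 - 1083) = 30 - 1066 = -1036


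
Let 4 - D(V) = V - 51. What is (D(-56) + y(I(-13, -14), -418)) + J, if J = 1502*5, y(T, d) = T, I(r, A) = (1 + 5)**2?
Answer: 7657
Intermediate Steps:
I(r, A) = 36 (I(r, A) = 6**2 = 36)
D(V) = 55 - V (D(V) = 4 - (V - 51) = 4 - (-51 + V) = 4 + (51 - V) = 55 - V)
J = 7510
(D(-56) + y(I(-13, -14), -418)) + J = ((55 - 1*(-56)) + 36) + 7510 = ((55 + 56) + 36) + 7510 = (111 + 36) + 7510 = 147 + 7510 = 7657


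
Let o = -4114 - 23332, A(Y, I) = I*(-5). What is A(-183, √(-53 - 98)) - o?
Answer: 27446 - 5*I*√151 ≈ 27446.0 - 61.441*I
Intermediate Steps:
A(Y, I) = -5*I
o = -27446
A(-183, √(-53 - 98)) - o = -5*√(-53 - 98) - 1*(-27446) = -5*I*√151 + 27446 = 27446 - 5*I*√151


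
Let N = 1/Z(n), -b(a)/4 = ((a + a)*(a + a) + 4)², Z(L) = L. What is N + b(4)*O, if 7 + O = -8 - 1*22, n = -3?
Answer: 2053055/3 ≈ 6.8435e+5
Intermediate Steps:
b(a) = -4*(4 + 4*a²)² (b(a) = -4*((a + a)*(a + a) + 4)² = -4*((2*a)*(2*a) + 4)² = -4*(4*a² + 4)² = -4*(4 + 4*a²)²)
O = -37 (O = -7 + (-8 - 1*22) = -7 + (-8 - 22) = -7 - 30 = -37)
N = -⅓ (N = 1/(-3) = -⅓ ≈ -0.33333)
N + b(4)*O = -⅓ - 64*(1 + 4²)²*(-37) = -⅓ - 64*(1 + 16)²*(-37) = -⅓ - 64*17²*(-37) = -⅓ - 64*289*(-37) = -⅓ - 18496*(-37) = -⅓ + 684352 = 2053055/3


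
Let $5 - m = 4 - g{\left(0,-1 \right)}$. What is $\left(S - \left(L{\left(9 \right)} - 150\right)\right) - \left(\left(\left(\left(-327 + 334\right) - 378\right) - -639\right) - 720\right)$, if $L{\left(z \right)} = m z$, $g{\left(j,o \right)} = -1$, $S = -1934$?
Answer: $-1332$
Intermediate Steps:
$m = 0$ ($m = 5 - \left(4 - -1\right) = 5 - \left(4 + 1\right) = 5 - 5 = 0$)
$L{\left(z \right)} = 0$ ($L{\left(z \right)} = 0 z = 0$)
$\left(S - \left(L{\left(9 \right)} - 150\right)\right) - \left(\left(\left(\left(-327 + 334\right) - 378\right) - -639\right) - 720\right) = \left(-1934 - \left(0 - 150\right)\right) - \left(\left(\left(\left(-327 + 334\right) - 378\right) - -639\right) - 720\right) = \left(-1934 - -150\right) - \left(\left(\left(7 - 378\right) + 639\right) - 720\right) = \left(-1934 + 150\right) - \left(\left(-371 + 639\right) - 720\right) = -1784 - \left(268 - 720\right) = -1784 - -452 = -1784 + 452 = -1332$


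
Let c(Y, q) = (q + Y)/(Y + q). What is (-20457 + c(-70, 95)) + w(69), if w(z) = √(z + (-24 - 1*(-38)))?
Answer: -20456 + √83 ≈ -20447.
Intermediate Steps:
c(Y, q) = 1 (c(Y, q) = (Y + q)/(Y + q) = 1)
w(z) = √(14 + z) (w(z) = √(z + (-24 + 38)) = √(z + 14) = √(14 + z))
(-20457 + c(-70, 95)) + w(69) = (-20457 + 1) + √(14 + 69) = -20456 + √83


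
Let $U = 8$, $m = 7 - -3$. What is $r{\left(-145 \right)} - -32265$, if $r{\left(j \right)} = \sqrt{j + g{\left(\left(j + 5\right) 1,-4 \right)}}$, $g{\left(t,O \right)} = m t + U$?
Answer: $32265 + i \sqrt{1537} \approx 32265.0 + 39.205 i$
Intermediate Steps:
$m = 10$ ($m = 7 + 3 = 10$)
$g{\left(t,O \right)} = 8 + 10 t$ ($g{\left(t,O \right)} = 10 t + 8 = 8 + 10 t$)
$r{\left(j \right)} = \sqrt{58 + 11 j}$ ($r{\left(j \right)} = \sqrt{j + \left(8 + 10 \left(j + 5\right) 1\right)} = \sqrt{j + \left(8 + 10 \left(5 + j\right) 1\right)} = \sqrt{j + \left(8 + 10 \left(5 + j\right)\right)} = \sqrt{j + \left(8 + \left(50 + 10 j\right)\right)} = \sqrt{j + \left(58 + 10 j\right)} = \sqrt{58 + 11 j}$)
$r{\left(-145 \right)} - -32265 = \sqrt{58 + 11 \left(-145\right)} - -32265 = \sqrt{58 - 1595} + 32265 = \sqrt{-1537} + 32265 = i \sqrt{1537} + 32265 = 32265 + i \sqrt{1537}$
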